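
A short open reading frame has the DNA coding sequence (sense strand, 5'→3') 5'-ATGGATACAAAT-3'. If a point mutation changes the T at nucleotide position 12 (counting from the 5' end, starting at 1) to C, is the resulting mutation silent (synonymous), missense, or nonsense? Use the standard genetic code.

silent

Position 12 falls in codon 4: AAT → Asn.
After the substitution the codon is AAC → Asn.
Both encode Asn, so the change is synonymous.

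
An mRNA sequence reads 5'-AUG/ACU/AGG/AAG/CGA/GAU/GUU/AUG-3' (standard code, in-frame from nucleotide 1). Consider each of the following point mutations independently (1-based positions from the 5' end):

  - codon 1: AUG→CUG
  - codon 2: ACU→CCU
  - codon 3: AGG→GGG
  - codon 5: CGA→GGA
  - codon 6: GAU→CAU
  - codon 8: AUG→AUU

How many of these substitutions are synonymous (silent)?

Codon 1: AUG (Met) → CUG (Leu) — missense.
Codon 2: ACU (Thr) → CCU (Pro) — missense.
Codon 3: AGG (Arg) → GGG (Gly) — missense.
Codon 5: CGA (Arg) → GGA (Gly) — missense.
Codon 6: GAU (Asp) → CAU (His) — missense.
Codon 8: AUG (Met) → AUU (Ile) — missense.
Synonymous: 0 of 6.

0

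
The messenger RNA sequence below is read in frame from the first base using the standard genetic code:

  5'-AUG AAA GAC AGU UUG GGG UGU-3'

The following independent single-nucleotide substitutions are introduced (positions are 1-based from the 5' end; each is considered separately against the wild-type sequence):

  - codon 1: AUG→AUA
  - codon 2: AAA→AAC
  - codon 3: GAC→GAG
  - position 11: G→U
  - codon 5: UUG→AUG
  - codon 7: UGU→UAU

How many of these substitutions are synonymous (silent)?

0

Codon 1: AUG (Met) → AUA (Ile) — missense.
Codon 2: AAA (Lys) → AAC (Asn) — missense.
Codon 3: GAC (Asp) → GAG (Glu) — missense.
Codon 4: AGU (Ser) → AUU (Ile) — missense.
Codon 5: UUG (Leu) → AUG (Met) — missense.
Codon 7: UGU (Cys) → UAU (Tyr) — missense.
Synonymous: 0 of 6.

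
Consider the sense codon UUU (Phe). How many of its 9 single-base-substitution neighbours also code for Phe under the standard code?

1

Position 1: none → 0 synonymous.
Position 2: none → 0 synonymous.
Position 3: UUC → 1 synonymous.
Total: 0 + 0 + 1 = 1.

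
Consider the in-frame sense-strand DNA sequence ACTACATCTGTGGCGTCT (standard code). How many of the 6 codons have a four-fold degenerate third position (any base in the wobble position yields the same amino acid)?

6

Codon 1 ACT (Thr): third position 4-fold.
Codon 2 ACA (Thr): third position 4-fold.
Codon 3 TCT (Ser): third position 4-fold.
Codon 4 GTG (Val): third position 4-fold.
Codon 5 GCG (Ala): third position 4-fold.
Codon 6 TCT (Ser): third position 4-fold.
Four-fold degenerate third positions: 6.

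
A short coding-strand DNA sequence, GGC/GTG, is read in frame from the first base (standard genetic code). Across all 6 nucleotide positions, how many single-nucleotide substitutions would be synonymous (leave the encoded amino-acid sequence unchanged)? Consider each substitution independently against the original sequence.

6

Codon 1 (GGC, Gly): 3 synonymous substitutions.
Codon 2 (GTG, Val): 3 synonymous substitutions.
Total: 3 + 3 = 6.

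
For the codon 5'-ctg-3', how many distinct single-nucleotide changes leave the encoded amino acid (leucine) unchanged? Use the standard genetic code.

Position 1: TTG → 1 synonymous.
Position 2: none → 0 synonymous.
Position 3: CTT, CTC, CTA → 3 synonymous.
Total: 1 + 0 + 3 = 4.

4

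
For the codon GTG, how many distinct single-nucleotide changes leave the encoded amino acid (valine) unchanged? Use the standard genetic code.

3

Position 1: none → 0 synonymous.
Position 2: none → 0 synonymous.
Position 3: GTT, GTC, GTA → 3 synonymous.
Total: 0 + 0 + 3 = 3.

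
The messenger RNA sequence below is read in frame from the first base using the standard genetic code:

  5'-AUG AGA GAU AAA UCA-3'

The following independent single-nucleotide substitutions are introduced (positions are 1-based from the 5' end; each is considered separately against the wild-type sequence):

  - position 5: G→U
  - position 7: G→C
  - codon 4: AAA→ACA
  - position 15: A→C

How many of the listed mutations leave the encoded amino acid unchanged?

Codon 2: AGA (Arg) → AUA (Ile) — missense.
Codon 3: GAU (Asp) → CAU (His) — missense.
Codon 4: AAA (Lys) → ACA (Thr) — missense.
Codon 5: UCA (Ser) → UCC (Ser) — synonymous.
Synonymous: 1 of 4.

1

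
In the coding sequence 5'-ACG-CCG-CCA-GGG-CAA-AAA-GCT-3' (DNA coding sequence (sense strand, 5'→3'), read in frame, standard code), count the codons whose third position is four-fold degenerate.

Codon 1 ACG (Thr): third position 4-fold.
Codon 2 CCG (Pro): third position 4-fold.
Codon 3 CCA (Pro): third position 4-fold.
Codon 4 GGG (Gly): third position 4-fold.
Codon 5 CAA (Gln): third position 2-fold.
Codon 6 AAA (Lys): third position 2-fold.
Codon 7 GCT (Ala): third position 4-fold.
Four-fold degenerate third positions: 5.

5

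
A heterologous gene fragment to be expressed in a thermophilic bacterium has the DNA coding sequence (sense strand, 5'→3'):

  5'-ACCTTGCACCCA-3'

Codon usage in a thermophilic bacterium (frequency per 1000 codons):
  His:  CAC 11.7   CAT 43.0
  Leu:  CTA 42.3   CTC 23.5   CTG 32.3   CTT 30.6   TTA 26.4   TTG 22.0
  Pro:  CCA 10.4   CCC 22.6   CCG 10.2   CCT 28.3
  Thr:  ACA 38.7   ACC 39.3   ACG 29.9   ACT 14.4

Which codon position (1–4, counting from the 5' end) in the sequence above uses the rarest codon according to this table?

4

Codon 1 ACC (Thr): 39.3 per 1000.
Codon 2 TTG (Leu): 22.0 per 1000.
Codon 3 CAC (His): 11.7 per 1000.
Codon 4 CCA (Pro): 10.4 per 1000.
Lowest frequency is 10.4 at codon 4.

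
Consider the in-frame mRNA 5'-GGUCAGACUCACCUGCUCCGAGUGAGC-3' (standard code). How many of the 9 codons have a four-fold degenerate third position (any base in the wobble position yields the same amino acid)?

Codon 1 GGU (Gly): third position 4-fold.
Codon 2 CAG (Gln): third position 2-fold.
Codon 3 ACU (Thr): third position 4-fold.
Codon 4 CAC (His): third position 2-fold.
Codon 5 CUG (Leu): third position 4-fold.
Codon 6 CUC (Leu): third position 4-fold.
Codon 7 CGA (Arg): third position 4-fold.
Codon 8 GUG (Val): third position 4-fold.
Codon 9 AGC (Ser): third position 2-fold.
Four-fold degenerate third positions: 6.

6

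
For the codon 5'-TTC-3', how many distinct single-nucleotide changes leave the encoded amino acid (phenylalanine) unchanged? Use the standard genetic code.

Position 1: none → 0 synonymous.
Position 2: none → 0 synonymous.
Position 3: TTT → 1 synonymous.
Total: 0 + 0 + 1 = 1.

1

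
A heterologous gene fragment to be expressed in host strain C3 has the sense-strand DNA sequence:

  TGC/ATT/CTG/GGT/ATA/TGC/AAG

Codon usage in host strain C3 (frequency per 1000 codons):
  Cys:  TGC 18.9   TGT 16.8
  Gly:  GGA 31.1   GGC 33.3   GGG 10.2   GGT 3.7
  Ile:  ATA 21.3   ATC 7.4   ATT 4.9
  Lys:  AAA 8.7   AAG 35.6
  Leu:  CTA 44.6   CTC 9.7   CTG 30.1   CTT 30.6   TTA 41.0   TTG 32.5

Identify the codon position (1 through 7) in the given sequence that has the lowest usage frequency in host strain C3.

4

Codon 1 TGC (Cys): 18.9 per 1000.
Codon 2 ATT (Ile): 4.9 per 1000.
Codon 3 CTG (Leu): 30.1 per 1000.
Codon 4 GGT (Gly): 3.7 per 1000.
Codon 5 ATA (Ile): 21.3 per 1000.
Codon 6 TGC (Cys): 18.9 per 1000.
Codon 7 AAG (Lys): 35.6 per 1000.
Lowest frequency is 3.7 at codon 4.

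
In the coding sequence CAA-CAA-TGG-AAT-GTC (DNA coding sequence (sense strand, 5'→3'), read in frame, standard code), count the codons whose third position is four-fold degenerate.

1

Codon 1 CAA (Gln): third position 2-fold.
Codon 2 CAA (Gln): third position 2-fold.
Codon 3 TGG (Trp): third position 1-fold.
Codon 4 AAT (Asn): third position 2-fold.
Codon 5 GTC (Val): third position 4-fold.
Four-fold degenerate third positions: 1.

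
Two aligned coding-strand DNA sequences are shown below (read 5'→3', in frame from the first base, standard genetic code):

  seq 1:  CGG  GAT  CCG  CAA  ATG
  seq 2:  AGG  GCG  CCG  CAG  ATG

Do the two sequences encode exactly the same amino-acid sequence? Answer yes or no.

no

Codon 1: CGG Arg / AGG Arg — synonymous.
Codon 2: GAT Asp / GCG Ala — nonsynonymous.
Codon 3: CCG Pro / CCG Pro — identical.
Codon 4: CAA Gln / CAG Gln — synonymous.
Codon 5: ATG Met / ATG Met — identical.
Nonsynonymous differences: 1 → different protein.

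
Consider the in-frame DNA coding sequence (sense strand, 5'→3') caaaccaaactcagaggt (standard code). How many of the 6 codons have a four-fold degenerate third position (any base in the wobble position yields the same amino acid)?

3

Codon 1 CAA (Gln): third position 2-fold.
Codon 2 ACC (Thr): third position 4-fold.
Codon 3 AAA (Lys): third position 2-fold.
Codon 4 CTC (Leu): third position 4-fold.
Codon 5 AGA (Arg): third position 2-fold.
Codon 6 GGT (Gly): third position 4-fold.
Four-fold degenerate third positions: 3.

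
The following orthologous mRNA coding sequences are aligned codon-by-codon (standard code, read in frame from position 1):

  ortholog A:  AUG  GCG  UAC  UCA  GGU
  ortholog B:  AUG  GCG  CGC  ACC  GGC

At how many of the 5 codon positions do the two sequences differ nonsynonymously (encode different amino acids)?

2

Codon 1: AUG Met / AUG Met — identical.
Codon 2: GCG Ala / GCG Ala — identical.
Codon 3: UAC Tyr / CGC Arg — nonsynonymous.
Codon 4: UCA Ser / ACC Thr — nonsynonymous.
Codon 5: GGU Gly / GGC Gly — synonymous.
Nonsynonymous differences: 2.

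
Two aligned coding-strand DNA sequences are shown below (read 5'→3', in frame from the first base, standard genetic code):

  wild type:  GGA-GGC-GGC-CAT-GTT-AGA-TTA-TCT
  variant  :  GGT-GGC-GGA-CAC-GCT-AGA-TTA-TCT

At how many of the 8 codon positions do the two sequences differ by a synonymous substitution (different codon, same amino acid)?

Codon 1: GGA Gly / GGT Gly — synonymous.
Codon 2: GGC Gly / GGC Gly — identical.
Codon 3: GGC Gly / GGA Gly — synonymous.
Codon 4: CAT His / CAC His — synonymous.
Codon 5: GTT Val / GCT Ala — nonsynonymous.
Codon 6: AGA Arg / AGA Arg — identical.
Codon 7: TTA Leu / TTA Leu — identical.
Codon 8: TCT Ser / TCT Ser — identical.
Synonymous differences: 3.

3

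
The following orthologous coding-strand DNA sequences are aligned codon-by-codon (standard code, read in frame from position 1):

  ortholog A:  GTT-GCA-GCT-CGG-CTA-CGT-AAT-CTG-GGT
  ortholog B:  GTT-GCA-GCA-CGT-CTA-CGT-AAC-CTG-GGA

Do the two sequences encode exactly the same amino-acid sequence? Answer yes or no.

yes

Codon 1: GTT Val / GTT Val — identical.
Codon 2: GCA Ala / GCA Ala — identical.
Codon 3: GCT Ala / GCA Ala — synonymous.
Codon 4: CGG Arg / CGT Arg — synonymous.
Codon 5: CTA Leu / CTA Leu — identical.
Codon 6: CGT Arg / CGT Arg — identical.
Codon 7: AAT Asn / AAC Asn — synonymous.
Codon 8: CTG Leu / CTG Leu — identical.
Codon 9: GGT Gly / GGA Gly — synonymous.
Nonsynonymous differences: 0 → same protein.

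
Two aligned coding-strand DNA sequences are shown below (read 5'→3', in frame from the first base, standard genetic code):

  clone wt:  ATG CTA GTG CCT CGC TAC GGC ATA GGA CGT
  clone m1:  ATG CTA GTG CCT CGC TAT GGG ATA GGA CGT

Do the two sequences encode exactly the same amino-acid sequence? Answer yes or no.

Codon 1: ATG Met / ATG Met — identical.
Codon 2: CTA Leu / CTA Leu — identical.
Codon 3: GTG Val / GTG Val — identical.
Codon 4: CCT Pro / CCT Pro — identical.
Codon 5: CGC Arg / CGC Arg — identical.
Codon 6: TAC Tyr / TAT Tyr — synonymous.
Codon 7: GGC Gly / GGG Gly — synonymous.
Codon 8: ATA Ile / ATA Ile — identical.
Codon 9: GGA Gly / GGA Gly — identical.
Codon 10: CGT Arg / CGT Arg — identical.
Nonsynonymous differences: 0 → same protein.

yes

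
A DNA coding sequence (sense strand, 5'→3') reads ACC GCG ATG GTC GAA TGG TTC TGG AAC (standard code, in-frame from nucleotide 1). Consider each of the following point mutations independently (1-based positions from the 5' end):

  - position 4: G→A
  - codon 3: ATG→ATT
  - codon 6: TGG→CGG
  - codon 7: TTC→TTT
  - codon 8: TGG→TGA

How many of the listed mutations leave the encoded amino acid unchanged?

Codon 2: GCG (Ala) → ACG (Thr) — missense.
Codon 3: ATG (Met) → ATT (Ile) — missense.
Codon 6: TGG (Trp) → CGG (Arg) — missense.
Codon 7: TTC (Phe) → TTT (Phe) — synonymous.
Codon 8: TGG (Trp) → TGA (Stop) — nonsense.
Synonymous: 1 of 5.

1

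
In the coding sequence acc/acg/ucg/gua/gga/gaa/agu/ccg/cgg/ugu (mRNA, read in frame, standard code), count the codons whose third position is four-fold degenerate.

Codon 1 ACC (Thr): third position 4-fold.
Codon 2 ACG (Thr): third position 4-fold.
Codon 3 UCG (Ser): third position 4-fold.
Codon 4 GUA (Val): third position 4-fold.
Codon 5 GGA (Gly): third position 4-fold.
Codon 6 GAA (Glu): third position 2-fold.
Codon 7 AGU (Ser): third position 2-fold.
Codon 8 CCG (Pro): third position 4-fold.
Codon 9 CGG (Arg): third position 4-fold.
Codon 10 UGU (Cys): third position 2-fold.
Four-fold degenerate third positions: 7.

7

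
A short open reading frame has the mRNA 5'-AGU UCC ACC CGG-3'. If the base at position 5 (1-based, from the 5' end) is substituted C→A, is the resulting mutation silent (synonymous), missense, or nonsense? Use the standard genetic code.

missense

Position 5 falls in codon 2: UCC → Ser.
After the substitution the codon is UAC → Tyr.
Ser ≠ Tyr, so this is a missense mutation.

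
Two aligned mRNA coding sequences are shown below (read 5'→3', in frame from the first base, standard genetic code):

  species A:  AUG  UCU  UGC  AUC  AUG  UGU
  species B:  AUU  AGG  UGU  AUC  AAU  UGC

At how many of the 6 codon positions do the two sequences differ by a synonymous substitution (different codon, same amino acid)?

2

Codon 1: AUG Met / AUU Ile — nonsynonymous.
Codon 2: UCU Ser / AGG Arg — nonsynonymous.
Codon 3: UGC Cys / UGU Cys — synonymous.
Codon 4: AUC Ile / AUC Ile — identical.
Codon 5: AUG Met / AAU Asn — nonsynonymous.
Codon 6: UGU Cys / UGC Cys — synonymous.
Synonymous differences: 2.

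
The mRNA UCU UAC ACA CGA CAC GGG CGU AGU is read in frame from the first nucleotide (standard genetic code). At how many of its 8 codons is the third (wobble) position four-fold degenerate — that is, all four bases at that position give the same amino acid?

Codon 1 UCU (Ser): third position 4-fold.
Codon 2 UAC (Tyr): third position 2-fold.
Codon 3 ACA (Thr): third position 4-fold.
Codon 4 CGA (Arg): third position 4-fold.
Codon 5 CAC (His): third position 2-fold.
Codon 6 GGG (Gly): third position 4-fold.
Codon 7 CGU (Arg): third position 4-fold.
Codon 8 AGU (Ser): third position 2-fold.
Four-fold degenerate third positions: 5.

5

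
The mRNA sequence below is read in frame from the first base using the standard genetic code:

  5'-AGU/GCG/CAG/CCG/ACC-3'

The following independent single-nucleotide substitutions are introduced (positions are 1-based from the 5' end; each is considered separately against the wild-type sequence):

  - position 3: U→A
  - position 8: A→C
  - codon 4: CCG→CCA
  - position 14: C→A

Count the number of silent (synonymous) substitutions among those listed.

Codon 1: AGU (Ser) → AGA (Arg) — missense.
Codon 3: CAG (Gln) → CCG (Pro) — missense.
Codon 4: CCG (Pro) → CCA (Pro) — synonymous.
Codon 5: ACC (Thr) → AAC (Asn) — missense.
Synonymous: 1 of 4.

1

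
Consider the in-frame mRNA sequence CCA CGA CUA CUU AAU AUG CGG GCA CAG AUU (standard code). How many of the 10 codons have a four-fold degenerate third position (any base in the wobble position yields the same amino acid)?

6

Codon 1 CCA (Pro): third position 4-fold.
Codon 2 CGA (Arg): third position 4-fold.
Codon 3 CUA (Leu): third position 4-fold.
Codon 4 CUU (Leu): third position 4-fold.
Codon 5 AAU (Asn): third position 2-fold.
Codon 6 AUG (Met): third position 1-fold.
Codon 7 CGG (Arg): third position 4-fold.
Codon 8 GCA (Ala): third position 4-fold.
Codon 9 CAG (Gln): third position 2-fold.
Codon 10 AUU (Ile): third position 3-fold.
Four-fold degenerate third positions: 6.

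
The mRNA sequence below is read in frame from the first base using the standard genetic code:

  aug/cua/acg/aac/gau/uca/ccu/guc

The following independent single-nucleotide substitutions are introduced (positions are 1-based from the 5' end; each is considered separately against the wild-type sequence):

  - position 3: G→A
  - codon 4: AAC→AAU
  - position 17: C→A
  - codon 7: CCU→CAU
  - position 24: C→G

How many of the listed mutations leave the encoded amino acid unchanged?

Codon 1: AUG (Met) → AUA (Ile) — missense.
Codon 4: AAC (Asn) → AAU (Asn) — synonymous.
Codon 6: UCA (Ser) → UAA (Stop) — nonsense.
Codon 7: CCU (Pro) → CAU (His) — missense.
Codon 8: GUC (Val) → GUG (Val) — synonymous.
Synonymous: 2 of 5.

2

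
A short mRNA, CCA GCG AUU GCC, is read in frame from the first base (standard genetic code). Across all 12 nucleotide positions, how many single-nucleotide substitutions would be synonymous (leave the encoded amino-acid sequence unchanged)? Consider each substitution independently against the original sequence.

Codon 1 (CCA, Pro): 3 synonymous substitutions.
Codon 2 (GCG, Ala): 3 synonymous substitutions.
Codon 3 (AUU, Ile): 2 synonymous substitutions.
Codon 4 (GCC, Ala): 3 synonymous substitutions.
Total: 3 + 3 + 2 + 3 = 11.

11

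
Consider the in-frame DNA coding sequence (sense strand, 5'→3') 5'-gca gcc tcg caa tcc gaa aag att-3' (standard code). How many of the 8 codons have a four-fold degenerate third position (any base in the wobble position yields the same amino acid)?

Codon 1 GCA (Ala): third position 4-fold.
Codon 2 GCC (Ala): third position 4-fold.
Codon 3 TCG (Ser): third position 4-fold.
Codon 4 CAA (Gln): third position 2-fold.
Codon 5 TCC (Ser): third position 4-fold.
Codon 6 GAA (Glu): third position 2-fold.
Codon 7 AAG (Lys): third position 2-fold.
Codon 8 ATT (Ile): third position 3-fold.
Four-fold degenerate third positions: 4.

4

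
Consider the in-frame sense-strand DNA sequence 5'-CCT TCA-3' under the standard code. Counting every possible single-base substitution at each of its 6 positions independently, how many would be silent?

Codon 1 (CCT, Pro): 3 synonymous substitutions.
Codon 2 (TCA, Ser): 3 synonymous substitutions.
Total: 3 + 3 = 6.

6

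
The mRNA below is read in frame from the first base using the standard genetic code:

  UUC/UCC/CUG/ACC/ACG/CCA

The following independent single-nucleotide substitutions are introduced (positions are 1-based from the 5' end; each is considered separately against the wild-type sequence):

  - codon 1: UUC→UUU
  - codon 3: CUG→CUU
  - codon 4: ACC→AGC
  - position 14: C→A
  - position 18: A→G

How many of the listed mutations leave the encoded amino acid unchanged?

3

Codon 1: UUC (Phe) → UUU (Phe) — synonymous.
Codon 3: CUG (Leu) → CUU (Leu) — synonymous.
Codon 4: ACC (Thr) → AGC (Ser) — missense.
Codon 5: ACG (Thr) → AAG (Lys) — missense.
Codon 6: CCA (Pro) → CCG (Pro) — synonymous.
Synonymous: 3 of 5.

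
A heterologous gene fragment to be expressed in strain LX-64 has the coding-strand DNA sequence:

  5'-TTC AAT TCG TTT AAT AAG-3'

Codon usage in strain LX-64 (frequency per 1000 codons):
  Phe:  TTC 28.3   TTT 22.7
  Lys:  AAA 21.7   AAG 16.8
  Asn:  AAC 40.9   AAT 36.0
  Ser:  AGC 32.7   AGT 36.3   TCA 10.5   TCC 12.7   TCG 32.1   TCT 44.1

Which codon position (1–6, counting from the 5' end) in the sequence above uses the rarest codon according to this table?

Codon 1 TTC (Phe): 28.3 per 1000.
Codon 2 AAT (Asn): 36.0 per 1000.
Codon 3 TCG (Ser): 32.1 per 1000.
Codon 4 TTT (Phe): 22.7 per 1000.
Codon 5 AAT (Asn): 36.0 per 1000.
Codon 6 AAG (Lys): 16.8 per 1000.
Lowest frequency is 16.8 at codon 6.

6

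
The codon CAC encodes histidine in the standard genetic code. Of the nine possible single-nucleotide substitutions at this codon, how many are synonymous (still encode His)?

Position 1: none → 0 synonymous.
Position 2: none → 0 synonymous.
Position 3: CAU → 1 synonymous.
Total: 0 + 0 + 1 = 1.

1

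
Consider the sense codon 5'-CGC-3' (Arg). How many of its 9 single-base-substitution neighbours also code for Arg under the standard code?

3

Position 1: none → 0 synonymous.
Position 2: none → 0 synonymous.
Position 3: CGT, CGA, CGG → 3 synonymous.
Total: 0 + 0 + 3 = 3.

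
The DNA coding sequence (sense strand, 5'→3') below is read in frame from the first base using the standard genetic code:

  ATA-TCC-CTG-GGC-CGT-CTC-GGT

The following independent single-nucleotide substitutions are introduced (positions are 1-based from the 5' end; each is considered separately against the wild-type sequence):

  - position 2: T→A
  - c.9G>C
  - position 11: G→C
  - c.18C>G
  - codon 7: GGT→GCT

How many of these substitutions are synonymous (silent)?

Codon 1: ATA (Ile) → AAA (Lys) — missense.
Codon 3: CTG (Leu) → CTC (Leu) — synonymous.
Codon 4: GGC (Gly) → GCC (Ala) — missense.
Codon 6: CTC (Leu) → CTG (Leu) — synonymous.
Codon 7: GGT (Gly) → GCT (Ala) — missense.
Synonymous: 2 of 5.

2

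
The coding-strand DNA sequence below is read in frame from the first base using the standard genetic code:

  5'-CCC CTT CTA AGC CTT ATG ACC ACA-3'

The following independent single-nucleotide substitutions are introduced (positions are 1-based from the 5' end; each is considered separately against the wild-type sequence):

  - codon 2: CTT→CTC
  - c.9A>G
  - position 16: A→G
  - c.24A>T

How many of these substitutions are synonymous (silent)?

3

Codon 2: CTT (Leu) → CTC (Leu) — synonymous.
Codon 3: CTA (Leu) → CTG (Leu) — synonymous.
Codon 6: ATG (Met) → GTG (Val) — missense.
Codon 8: ACA (Thr) → ACT (Thr) — synonymous.
Synonymous: 3 of 4.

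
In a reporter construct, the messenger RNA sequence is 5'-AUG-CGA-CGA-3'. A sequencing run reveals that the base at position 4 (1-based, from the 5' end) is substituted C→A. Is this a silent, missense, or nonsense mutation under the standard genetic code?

silent

Position 4 falls in codon 2: CGA → Arg.
After the substitution the codon is AGA → Arg.
Both encode Arg, so the change is synonymous.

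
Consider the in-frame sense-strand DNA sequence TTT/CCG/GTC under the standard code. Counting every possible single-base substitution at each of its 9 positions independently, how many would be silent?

7

Codon 1 (TTT, Phe): 1 synonymous substitution.
Codon 2 (CCG, Pro): 3 synonymous substitutions.
Codon 3 (GTC, Val): 3 synonymous substitutions.
Total: 1 + 3 + 3 = 7.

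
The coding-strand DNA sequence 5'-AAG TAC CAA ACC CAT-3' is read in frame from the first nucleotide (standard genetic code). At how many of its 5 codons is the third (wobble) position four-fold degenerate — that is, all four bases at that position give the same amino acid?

1

Codon 1 AAG (Lys): third position 2-fold.
Codon 2 TAC (Tyr): third position 2-fold.
Codon 3 CAA (Gln): third position 2-fold.
Codon 4 ACC (Thr): third position 4-fold.
Codon 5 CAT (His): third position 2-fold.
Four-fold degenerate third positions: 1.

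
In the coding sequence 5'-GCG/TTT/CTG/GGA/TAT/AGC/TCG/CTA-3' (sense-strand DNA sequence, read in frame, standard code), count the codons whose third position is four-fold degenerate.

Codon 1 GCG (Ala): third position 4-fold.
Codon 2 TTT (Phe): third position 2-fold.
Codon 3 CTG (Leu): third position 4-fold.
Codon 4 GGA (Gly): third position 4-fold.
Codon 5 TAT (Tyr): third position 2-fold.
Codon 6 AGC (Ser): third position 2-fold.
Codon 7 TCG (Ser): third position 4-fold.
Codon 8 CTA (Leu): third position 4-fold.
Four-fold degenerate third positions: 5.

5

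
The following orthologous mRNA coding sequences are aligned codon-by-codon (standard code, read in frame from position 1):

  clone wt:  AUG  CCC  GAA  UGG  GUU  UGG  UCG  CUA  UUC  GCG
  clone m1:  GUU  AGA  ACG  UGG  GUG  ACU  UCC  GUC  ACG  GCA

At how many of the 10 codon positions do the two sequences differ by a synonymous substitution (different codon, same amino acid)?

Codon 1: AUG Met / GUU Val — nonsynonymous.
Codon 2: CCC Pro / AGA Arg — nonsynonymous.
Codon 3: GAA Glu / ACG Thr — nonsynonymous.
Codon 4: UGG Trp / UGG Trp — identical.
Codon 5: GUU Val / GUG Val — synonymous.
Codon 6: UGG Trp / ACU Thr — nonsynonymous.
Codon 7: UCG Ser / UCC Ser — synonymous.
Codon 8: CUA Leu / GUC Val — nonsynonymous.
Codon 9: UUC Phe / ACG Thr — nonsynonymous.
Codon 10: GCG Ala / GCA Ala — synonymous.
Synonymous differences: 3.

3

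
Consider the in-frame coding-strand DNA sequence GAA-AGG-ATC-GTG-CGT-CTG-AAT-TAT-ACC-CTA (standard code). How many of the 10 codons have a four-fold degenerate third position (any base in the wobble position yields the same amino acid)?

5

Codon 1 GAA (Glu): third position 2-fold.
Codon 2 AGG (Arg): third position 2-fold.
Codon 3 ATC (Ile): third position 3-fold.
Codon 4 GTG (Val): third position 4-fold.
Codon 5 CGT (Arg): third position 4-fold.
Codon 6 CTG (Leu): third position 4-fold.
Codon 7 AAT (Asn): third position 2-fold.
Codon 8 TAT (Tyr): third position 2-fold.
Codon 9 ACC (Thr): third position 4-fold.
Codon 10 CTA (Leu): third position 4-fold.
Four-fold degenerate third positions: 5.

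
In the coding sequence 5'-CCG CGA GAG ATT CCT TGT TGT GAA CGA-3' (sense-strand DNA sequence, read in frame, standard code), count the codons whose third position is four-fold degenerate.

4

Codon 1 CCG (Pro): third position 4-fold.
Codon 2 CGA (Arg): third position 4-fold.
Codon 3 GAG (Glu): third position 2-fold.
Codon 4 ATT (Ile): third position 3-fold.
Codon 5 CCT (Pro): third position 4-fold.
Codon 6 TGT (Cys): third position 2-fold.
Codon 7 TGT (Cys): third position 2-fold.
Codon 8 GAA (Glu): third position 2-fold.
Codon 9 CGA (Arg): third position 4-fold.
Four-fold degenerate third positions: 4.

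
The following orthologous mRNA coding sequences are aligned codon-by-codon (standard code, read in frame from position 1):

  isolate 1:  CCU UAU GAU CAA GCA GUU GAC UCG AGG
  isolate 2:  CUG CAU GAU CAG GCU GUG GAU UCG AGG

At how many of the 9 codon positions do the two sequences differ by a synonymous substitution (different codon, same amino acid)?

4

Codon 1: CCU Pro / CUG Leu — nonsynonymous.
Codon 2: UAU Tyr / CAU His — nonsynonymous.
Codon 3: GAU Asp / GAU Asp — identical.
Codon 4: CAA Gln / CAG Gln — synonymous.
Codon 5: GCA Ala / GCU Ala — synonymous.
Codon 6: GUU Val / GUG Val — synonymous.
Codon 7: GAC Asp / GAU Asp — synonymous.
Codon 8: UCG Ser / UCG Ser — identical.
Codon 9: AGG Arg / AGG Arg — identical.
Synonymous differences: 4.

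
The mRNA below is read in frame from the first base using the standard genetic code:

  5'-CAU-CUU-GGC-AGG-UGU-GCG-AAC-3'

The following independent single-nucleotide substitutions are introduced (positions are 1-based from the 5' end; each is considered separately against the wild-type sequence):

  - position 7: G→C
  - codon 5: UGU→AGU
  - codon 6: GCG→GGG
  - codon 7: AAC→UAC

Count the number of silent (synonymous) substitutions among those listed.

0

Codon 3: GGC (Gly) → CGC (Arg) — missense.
Codon 5: UGU (Cys) → AGU (Ser) — missense.
Codon 6: GCG (Ala) → GGG (Gly) — missense.
Codon 7: AAC (Asn) → UAC (Tyr) — missense.
Synonymous: 0 of 4.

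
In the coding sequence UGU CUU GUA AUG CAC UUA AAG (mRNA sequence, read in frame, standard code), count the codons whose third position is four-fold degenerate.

2

Codon 1 UGU (Cys): third position 2-fold.
Codon 2 CUU (Leu): third position 4-fold.
Codon 3 GUA (Val): third position 4-fold.
Codon 4 AUG (Met): third position 1-fold.
Codon 5 CAC (His): third position 2-fold.
Codon 6 UUA (Leu): third position 2-fold.
Codon 7 AAG (Lys): third position 2-fold.
Four-fold degenerate third positions: 2.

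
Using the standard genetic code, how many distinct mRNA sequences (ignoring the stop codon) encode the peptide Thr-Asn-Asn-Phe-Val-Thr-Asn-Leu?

Thr: 4 codons.
Asn: 2 codons.
Asn: 2 codons.
Phe: 2 codons.
Val: 4 codons.
Thr: 4 codons.
Asn: 2 codons.
Leu: 6 codons.
4 × 2 × 2 × 2 × 4 × 4 × 2 × 6 = 6144.

6144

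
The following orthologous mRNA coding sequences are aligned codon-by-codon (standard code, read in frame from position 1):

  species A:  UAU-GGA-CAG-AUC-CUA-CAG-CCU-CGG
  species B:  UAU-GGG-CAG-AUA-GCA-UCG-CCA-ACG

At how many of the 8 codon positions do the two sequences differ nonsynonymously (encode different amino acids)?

Codon 1: UAU Tyr / UAU Tyr — identical.
Codon 2: GGA Gly / GGG Gly — synonymous.
Codon 3: CAG Gln / CAG Gln — identical.
Codon 4: AUC Ile / AUA Ile — synonymous.
Codon 5: CUA Leu / GCA Ala — nonsynonymous.
Codon 6: CAG Gln / UCG Ser — nonsynonymous.
Codon 7: CCU Pro / CCA Pro — synonymous.
Codon 8: CGG Arg / ACG Thr — nonsynonymous.
Nonsynonymous differences: 3.

3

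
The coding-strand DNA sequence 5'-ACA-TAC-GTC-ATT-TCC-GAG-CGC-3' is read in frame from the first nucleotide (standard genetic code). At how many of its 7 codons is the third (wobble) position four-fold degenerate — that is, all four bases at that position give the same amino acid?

4

Codon 1 ACA (Thr): third position 4-fold.
Codon 2 TAC (Tyr): third position 2-fold.
Codon 3 GTC (Val): third position 4-fold.
Codon 4 ATT (Ile): third position 3-fold.
Codon 5 TCC (Ser): third position 4-fold.
Codon 6 GAG (Glu): third position 2-fold.
Codon 7 CGC (Arg): third position 4-fold.
Four-fold degenerate third positions: 4.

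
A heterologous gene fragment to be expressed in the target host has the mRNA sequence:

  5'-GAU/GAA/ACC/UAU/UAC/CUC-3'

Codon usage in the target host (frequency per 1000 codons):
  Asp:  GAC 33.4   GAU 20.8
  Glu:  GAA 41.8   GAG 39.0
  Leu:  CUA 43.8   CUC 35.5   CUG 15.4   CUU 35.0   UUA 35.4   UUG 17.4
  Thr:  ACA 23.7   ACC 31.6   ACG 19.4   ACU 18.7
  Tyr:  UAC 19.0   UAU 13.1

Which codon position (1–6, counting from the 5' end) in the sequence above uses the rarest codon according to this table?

Codon 1 GAU (Asp): 20.8 per 1000.
Codon 2 GAA (Glu): 41.8 per 1000.
Codon 3 ACC (Thr): 31.6 per 1000.
Codon 4 UAU (Tyr): 13.1 per 1000.
Codon 5 UAC (Tyr): 19.0 per 1000.
Codon 6 CUC (Leu): 35.5 per 1000.
Lowest frequency is 13.1 at codon 4.

4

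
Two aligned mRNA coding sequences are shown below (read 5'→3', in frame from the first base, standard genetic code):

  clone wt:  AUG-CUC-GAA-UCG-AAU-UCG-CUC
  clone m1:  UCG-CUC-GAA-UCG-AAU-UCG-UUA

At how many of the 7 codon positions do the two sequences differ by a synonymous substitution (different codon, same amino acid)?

Codon 1: AUG Met / UCG Ser — nonsynonymous.
Codon 2: CUC Leu / CUC Leu — identical.
Codon 3: GAA Glu / GAA Glu — identical.
Codon 4: UCG Ser / UCG Ser — identical.
Codon 5: AAU Asn / AAU Asn — identical.
Codon 6: UCG Ser / UCG Ser — identical.
Codon 7: CUC Leu / UUA Leu — synonymous.
Synonymous differences: 1.

1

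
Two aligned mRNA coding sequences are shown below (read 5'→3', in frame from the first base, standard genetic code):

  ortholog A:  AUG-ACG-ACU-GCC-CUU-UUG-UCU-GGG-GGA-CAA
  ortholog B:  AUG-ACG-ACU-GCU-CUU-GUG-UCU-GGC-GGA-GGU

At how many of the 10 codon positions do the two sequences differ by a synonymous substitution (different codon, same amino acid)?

Codon 1: AUG Met / AUG Met — identical.
Codon 2: ACG Thr / ACG Thr — identical.
Codon 3: ACU Thr / ACU Thr — identical.
Codon 4: GCC Ala / GCU Ala — synonymous.
Codon 5: CUU Leu / CUU Leu — identical.
Codon 6: UUG Leu / GUG Val — nonsynonymous.
Codon 7: UCU Ser / UCU Ser — identical.
Codon 8: GGG Gly / GGC Gly — synonymous.
Codon 9: GGA Gly / GGA Gly — identical.
Codon 10: CAA Gln / GGU Gly — nonsynonymous.
Synonymous differences: 2.

2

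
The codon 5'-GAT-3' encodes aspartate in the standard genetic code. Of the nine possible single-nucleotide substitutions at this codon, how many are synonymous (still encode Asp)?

Position 1: none → 0 synonymous.
Position 2: none → 0 synonymous.
Position 3: GAC → 1 synonymous.
Total: 0 + 0 + 1 = 1.

1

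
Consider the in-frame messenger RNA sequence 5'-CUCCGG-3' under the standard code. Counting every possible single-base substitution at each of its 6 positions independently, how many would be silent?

Codon 1 (CUC, Leu): 3 synonymous substitutions.
Codon 2 (CGG, Arg): 4 synonymous substitutions.
Total: 3 + 4 = 7.

7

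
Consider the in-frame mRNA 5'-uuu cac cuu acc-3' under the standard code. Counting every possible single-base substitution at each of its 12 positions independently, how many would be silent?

Codon 1 (UUU, Phe): 1 synonymous substitution.
Codon 2 (CAC, His): 1 synonymous substitution.
Codon 3 (CUU, Leu): 3 synonymous substitutions.
Codon 4 (ACC, Thr): 3 synonymous substitutions.
Total: 1 + 1 + 3 + 3 = 8.

8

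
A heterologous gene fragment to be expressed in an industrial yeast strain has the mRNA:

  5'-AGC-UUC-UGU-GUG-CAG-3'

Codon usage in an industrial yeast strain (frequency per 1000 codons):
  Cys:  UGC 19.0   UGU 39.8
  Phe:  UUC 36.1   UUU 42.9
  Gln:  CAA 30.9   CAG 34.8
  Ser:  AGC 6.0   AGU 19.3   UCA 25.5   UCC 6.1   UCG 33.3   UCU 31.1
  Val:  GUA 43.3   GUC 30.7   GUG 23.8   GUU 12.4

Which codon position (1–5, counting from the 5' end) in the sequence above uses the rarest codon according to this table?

Codon 1 AGC (Ser): 6.0 per 1000.
Codon 2 UUC (Phe): 36.1 per 1000.
Codon 3 UGU (Cys): 39.8 per 1000.
Codon 4 GUG (Val): 23.8 per 1000.
Codon 5 CAG (Gln): 34.8 per 1000.
Lowest frequency is 6.0 at codon 1.

1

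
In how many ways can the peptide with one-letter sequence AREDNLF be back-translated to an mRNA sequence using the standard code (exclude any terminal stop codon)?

2304

Ala: 4 codons.
Arg: 6 codons.
Glu: 2 codons.
Asp: 2 codons.
Asn: 2 codons.
Leu: 6 codons.
Phe: 2 codons.
4 × 6 × 2 × 2 × 2 × 6 × 2 = 2304.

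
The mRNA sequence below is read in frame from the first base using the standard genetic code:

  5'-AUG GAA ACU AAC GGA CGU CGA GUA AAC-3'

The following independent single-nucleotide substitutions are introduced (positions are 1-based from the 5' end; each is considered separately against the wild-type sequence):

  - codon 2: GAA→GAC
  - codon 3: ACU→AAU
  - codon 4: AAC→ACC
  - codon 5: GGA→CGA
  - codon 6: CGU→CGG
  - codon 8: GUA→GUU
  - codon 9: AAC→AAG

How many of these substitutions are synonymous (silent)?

2

Codon 2: GAA (Glu) → GAC (Asp) — missense.
Codon 3: ACU (Thr) → AAU (Asn) — missense.
Codon 4: AAC (Asn) → ACC (Thr) — missense.
Codon 5: GGA (Gly) → CGA (Arg) — missense.
Codon 6: CGU (Arg) → CGG (Arg) — synonymous.
Codon 8: GUA (Val) → GUU (Val) — synonymous.
Codon 9: AAC (Asn) → AAG (Lys) — missense.
Synonymous: 2 of 7.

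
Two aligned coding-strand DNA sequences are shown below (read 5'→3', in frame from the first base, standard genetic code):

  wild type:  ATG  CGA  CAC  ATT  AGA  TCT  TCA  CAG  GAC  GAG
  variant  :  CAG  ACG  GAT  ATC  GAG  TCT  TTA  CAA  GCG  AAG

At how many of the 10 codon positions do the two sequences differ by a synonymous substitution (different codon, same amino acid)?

Codon 1: ATG Met / CAG Gln — nonsynonymous.
Codon 2: CGA Arg / ACG Thr — nonsynonymous.
Codon 3: CAC His / GAT Asp — nonsynonymous.
Codon 4: ATT Ile / ATC Ile — synonymous.
Codon 5: AGA Arg / GAG Glu — nonsynonymous.
Codon 6: TCT Ser / TCT Ser — identical.
Codon 7: TCA Ser / TTA Leu — nonsynonymous.
Codon 8: CAG Gln / CAA Gln — synonymous.
Codon 9: GAC Asp / GCG Ala — nonsynonymous.
Codon 10: GAG Glu / AAG Lys — nonsynonymous.
Synonymous differences: 2.

2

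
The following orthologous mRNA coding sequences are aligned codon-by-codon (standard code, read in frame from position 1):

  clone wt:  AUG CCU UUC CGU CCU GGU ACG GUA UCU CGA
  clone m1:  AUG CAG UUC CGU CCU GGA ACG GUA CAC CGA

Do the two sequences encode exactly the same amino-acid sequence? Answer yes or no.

no

Codon 1: AUG Met / AUG Met — identical.
Codon 2: CCU Pro / CAG Gln — nonsynonymous.
Codon 3: UUC Phe / UUC Phe — identical.
Codon 4: CGU Arg / CGU Arg — identical.
Codon 5: CCU Pro / CCU Pro — identical.
Codon 6: GGU Gly / GGA Gly — synonymous.
Codon 7: ACG Thr / ACG Thr — identical.
Codon 8: GUA Val / GUA Val — identical.
Codon 9: UCU Ser / CAC His — nonsynonymous.
Codon 10: CGA Arg / CGA Arg — identical.
Nonsynonymous differences: 2 → different protein.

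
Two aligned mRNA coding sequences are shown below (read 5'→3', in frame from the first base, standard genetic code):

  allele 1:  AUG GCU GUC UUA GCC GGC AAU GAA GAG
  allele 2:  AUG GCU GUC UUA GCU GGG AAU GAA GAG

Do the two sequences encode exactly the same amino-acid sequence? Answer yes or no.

yes

Codon 1: AUG Met / AUG Met — identical.
Codon 2: GCU Ala / GCU Ala — identical.
Codon 3: GUC Val / GUC Val — identical.
Codon 4: UUA Leu / UUA Leu — identical.
Codon 5: GCC Ala / GCU Ala — synonymous.
Codon 6: GGC Gly / GGG Gly — synonymous.
Codon 7: AAU Asn / AAU Asn — identical.
Codon 8: GAA Glu / GAA Glu — identical.
Codon 9: GAG Glu / GAG Glu — identical.
Nonsynonymous differences: 0 → same protein.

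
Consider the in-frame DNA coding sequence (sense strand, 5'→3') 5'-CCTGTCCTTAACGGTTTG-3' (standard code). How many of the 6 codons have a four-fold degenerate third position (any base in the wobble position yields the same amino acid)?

Codon 1 CCT (Pro): third position 4-fold.
Codon 2 GTC (Val): third position 4-fold.
Codon 3 CTT (Leu): third position 4-fold.
Codon 4 AAC (Asn): third position 2-fold.
Codon 5 GGT (Gly): third position 4-fold.
Codon 6 TTG (Leu): third position 2-fold.
Four-fold degenerate third positions: 4.

4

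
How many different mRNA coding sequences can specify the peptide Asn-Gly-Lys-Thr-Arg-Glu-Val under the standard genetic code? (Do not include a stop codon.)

Asn: 2 codons.
Gly: 4 codons.
Lys: 2 codons.
Thr: 4 codons.
Arg: 6 codons.
Glu: 2 codons.
Val: 4 codons.
2 × 4 × 2 × 4 × 6 × 2 × 4 = 3072.

3072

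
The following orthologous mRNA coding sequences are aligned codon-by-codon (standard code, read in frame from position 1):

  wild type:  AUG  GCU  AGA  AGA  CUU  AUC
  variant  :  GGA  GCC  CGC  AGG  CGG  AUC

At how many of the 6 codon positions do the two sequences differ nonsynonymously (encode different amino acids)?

2

Codon 1: AUG Met / GGA Gly — nonsynonymous.
Codon 2: GCU Ala / GCC Ala — synonymous.
Codon 3: AGA Arg / CGC Arg — synonymous.
Codon 4: AGA Arg / AGG Arg — synonymous.
Codon 5: CUU Leu / CGG Arg — nonsynonymous.
Codon 6: AUC Ile / AUC Ile — identical.
Nonsynonymous differences: 2.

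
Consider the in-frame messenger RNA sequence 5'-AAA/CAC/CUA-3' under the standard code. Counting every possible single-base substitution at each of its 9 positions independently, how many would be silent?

6

Codon 1 (AAA, Lys): 1 synonymous substitution.
Codon 2 (CAC, His): 1 synonymous substitution.
Codon 3 (CUA, Leu): 4 synonymous substitutions.
Total: 1 + 1 + 4 = 6.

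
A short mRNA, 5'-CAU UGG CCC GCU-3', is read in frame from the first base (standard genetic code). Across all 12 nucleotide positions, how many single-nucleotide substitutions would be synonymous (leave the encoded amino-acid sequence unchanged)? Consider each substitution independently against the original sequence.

7

Codon 1 (CAU, His): 1 synonymous substitution.
Codon 2 (UGG, Trp): 0 synonymous substitutions.
Codon 3 (CCC, Pro): 3 synonymous substitutions.
Codon 4 (GCU, Ala): 3 synonymous substitutions.
Total: 1 + 0 + 3 + 3 = 7.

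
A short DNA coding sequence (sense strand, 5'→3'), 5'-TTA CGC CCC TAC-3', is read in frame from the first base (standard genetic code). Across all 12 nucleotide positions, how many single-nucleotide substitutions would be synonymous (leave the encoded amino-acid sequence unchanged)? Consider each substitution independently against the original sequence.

9

Codon 1 (TTA, Leu): 2 synonymous substitutions.
Codon 2 (CGC, Arg): 3 synonymous substitutions.
Codon 3 (CCC, Pro): 3 synonymous substitutions.
Codon 4 (TAC, Tyr): 1 synonymous substitution.
Total: 2 + 3 + 3 + 1 = 9.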